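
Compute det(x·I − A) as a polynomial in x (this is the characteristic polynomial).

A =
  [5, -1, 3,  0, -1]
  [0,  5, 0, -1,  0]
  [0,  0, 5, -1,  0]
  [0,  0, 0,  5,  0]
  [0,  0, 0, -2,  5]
x^5 - 25*x^4 + 250*x^3 - 1250*x^2 + 3125*x - 3125

Expanding det(x·I − A) (e.g. by cofactor expansion or by noting that A is similar to its Jordan form J, which has the same characteristic polynomial as A) gives
  χ_A(x) = x^5 - 25*x^4 + 250*x^3 - 1250*x^2 + 3125*x - 3125
which factors as (x - 5)^5. The eigenvalues (with algebraic multiplicities) are λ = 5 with multiplicity 5.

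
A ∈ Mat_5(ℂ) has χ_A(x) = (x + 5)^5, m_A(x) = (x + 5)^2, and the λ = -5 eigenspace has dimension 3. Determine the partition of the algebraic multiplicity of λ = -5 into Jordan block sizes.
Block sizes for λ = -5: [2, 2, 1]

Step 1 — from the characteristic polynomial, algebraic multiplicity of λ = -5 is 5. From dim ker(A − (-5)·I) = 3, there are exactly 3 Jordan blocks for λ = -5.
Step 2 — from the minimal polynomial, the factor (x + 5)^2 tells us the largest block for λ = -5 has size 2.
Step 3 — with total size 5, 3 blocks, and largest block 2, the block sizes (in nonincreasing order) are [2, 2, 1].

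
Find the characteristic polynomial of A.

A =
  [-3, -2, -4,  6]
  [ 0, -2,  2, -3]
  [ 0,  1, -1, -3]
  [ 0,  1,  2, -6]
x^4 + 12*x^3 + 54*x^2 + 108*x + 81

Expanding det(x·I − A) (e.g. by cofactor expansion or by noting that A is similar to its Jordan form J, which has the same characteristic polynomial as A) gives
  χ_A(x) = x^4 + 12*x^3 + 54*x^2 + 108*x + 81
which factors as (x + 3)^4. The eigenvalues (with algebraic multiplicities) are λ = -3 with multiplicity 4.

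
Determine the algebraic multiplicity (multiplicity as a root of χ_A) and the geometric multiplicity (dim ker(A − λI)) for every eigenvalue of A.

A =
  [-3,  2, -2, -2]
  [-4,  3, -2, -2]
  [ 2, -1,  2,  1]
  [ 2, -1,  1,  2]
λ = 1: alg = 4, geom = 3

Step 1 — factor the characteristic polynomial to read off the algebraic multiplicities:
  χ_A(x) = (x - 1)^4

Step 2 — compute geometric multiplicities via the rank-nullity identity g(λ) = n − rank(A − λI):
  rank(A − (1)·I) = 1, so dim ker(A − (1)·I) = n − 1 = 3

Summary:
  λ = 1: algebraic multiplicity = 4, geometric multiplicity = 3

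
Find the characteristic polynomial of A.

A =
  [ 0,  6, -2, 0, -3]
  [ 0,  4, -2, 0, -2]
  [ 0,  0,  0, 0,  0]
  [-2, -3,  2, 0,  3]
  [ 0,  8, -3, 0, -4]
x^5

Expanding det(x·I − A) (e.g. by cofactor expansion or by noting that A is similar to its Jordan form J, which has the same characteristic polynomial as A) gives
  χ_A(x) = x^5
which factors as x^5. The eigenvalues (with algebraic multiplicities) are λ = 0 with multiplicity 5.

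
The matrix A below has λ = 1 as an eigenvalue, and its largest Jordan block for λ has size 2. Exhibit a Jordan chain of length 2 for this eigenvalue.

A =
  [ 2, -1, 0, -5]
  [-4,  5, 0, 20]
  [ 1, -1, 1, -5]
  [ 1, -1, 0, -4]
A Jordan chain for λ = 1 of length 2:
v_1 = (1, -4, 1, 1)ᵀ
v_2 = (1, 0, 0, 0)ᵀ

Let N = A − (1)·I. We want v_2 with N^2 v_2 = 0 but N^1 v_2 ≠ 0; then v_{j-1} := N · v_j for j = 2, …, 2.

Pick v_2 = (1, 0, 0, 0)ᵀ.
Then v_1 = N · v_2 = (1, -4, 1, 1)ᵀ.

Sanity check: (A − (1)·I) v_1 = (0, 0, 0, 0)ᵀ = 0. ✓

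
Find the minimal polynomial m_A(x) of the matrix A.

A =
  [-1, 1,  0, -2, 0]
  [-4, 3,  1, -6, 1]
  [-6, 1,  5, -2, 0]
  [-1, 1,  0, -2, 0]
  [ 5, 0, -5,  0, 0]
x^4 - 5*x^3

The characteristic polynomial is χ_A(x) = x^4*(x - 5), so the eigenvalues are known. The minimal polynomial is
  m_A(x) = Π_λ (x − λ)^{k_λ}
where k_λ is the size of the *largest* Jordan block for λ (equivalently, the smallest k with (A − λI)^k v = 0 for every generalised eigenvector v of λ).

  λ = 0: largest Jordan block has size 3, contributing (x − 0)^3
  λ = 5: largest Jordan block has size 1, contributing (x − 5)

So m_A(x) = x^3*(x - 5) = x^4 - 5*x^3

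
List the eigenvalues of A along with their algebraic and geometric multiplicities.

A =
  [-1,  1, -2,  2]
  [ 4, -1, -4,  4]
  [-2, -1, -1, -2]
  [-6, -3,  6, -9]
λ = -3: alg = 4, geom = 3

Step 1 — factor the characteristic polynomial to read off the algebraic multiplicities:
  χ_A(x) = (x + 3)^4

Step 2 — compute geometric multiplicities via the rank-nullity identity g(λ) = n − rank(A − λI):
  rank(A − (-3)·I) = 1, so dim ker(A − (-3)·I) = n − 1 = 3

Summary:
  λ = -3: algebraic multiplicity = 4, geometric multiplicity = 3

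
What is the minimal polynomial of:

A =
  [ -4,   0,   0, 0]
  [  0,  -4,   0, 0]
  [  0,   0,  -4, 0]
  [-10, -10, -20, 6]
x^2 - 2*x - 24

The characteristic polynomial is χ_A(x) = (x - 6)*(x + 4)^3, so the eigenvalues are known. The minimal polynomial is
  m_A(x) = Π_λ (x − λ)^{k_λ}
where k_λ is the size of the *largest* Jordan block for λ (equivalently, the smallest k with (A − λI)^k v = 0 for every generalised eigenvector v of λ).

  λ = -4: largest Jordan block has size 1, contributing (x + 4)
  λ = 6: largest Jordan block has size 1, contributing (x − 6)

So m_A(x) = (x - 6)*(x + 4) = x^2 - 2*x - 24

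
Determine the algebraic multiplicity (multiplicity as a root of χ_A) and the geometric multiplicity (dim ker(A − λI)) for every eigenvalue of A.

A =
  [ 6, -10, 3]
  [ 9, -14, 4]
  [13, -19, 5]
λ = -1: alg = 3, geom = 1

Step 1 — factor the characteristic polynomial to read off the algebraic multiplicities:
  χ_A(x) = (x + 1)^3

Step 2 — compute geometric multiplicities via the rank-nullity identity g(λ) = n − rank(A − λI):
  rank(A − (-1)·I) = 2, so dim ker(A − (-1)·I) = n − 2 = 1

Summary:
  λ = -1: algebraic multiplicity = 3, geometric multiplicity = 1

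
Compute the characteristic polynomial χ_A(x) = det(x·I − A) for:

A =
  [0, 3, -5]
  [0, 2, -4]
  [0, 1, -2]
x^3

Expanding det(x·I − A) (e.g. by cofactor expansion or by noting that A is similar to its Jordan form J, which has the same characteristic polynomial as A) gives
  χ_A(x) = x^3
which factors as x^3. The eigenvalues (with algebraic multiplicities) are λ = 0 with multiplicity 3.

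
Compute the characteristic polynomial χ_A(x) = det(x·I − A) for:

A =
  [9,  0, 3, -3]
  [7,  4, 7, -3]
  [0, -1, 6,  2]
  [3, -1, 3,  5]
x^4 - 24*x^3 + 216*x^2 - 864*x + 1296

Expanding det(x·I − A) (e.g. by cofactor expansion or by noting that A is similar to its Jordan form J, which has the same characteristic polynomial as A) gives
  χ_A(x) = x^4 - 24*x^3 + 216*x^2 - 864*x + 1296
which factors as (x - 6)^4. The eigenvalues (with algebraic multiplicities) are λ = 6 with multiplicity 4.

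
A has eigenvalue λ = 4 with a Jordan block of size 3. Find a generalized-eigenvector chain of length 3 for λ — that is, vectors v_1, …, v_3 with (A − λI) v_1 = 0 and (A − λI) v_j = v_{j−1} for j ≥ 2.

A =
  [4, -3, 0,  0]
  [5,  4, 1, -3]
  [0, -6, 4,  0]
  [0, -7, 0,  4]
A Jordan chain for λ = 4 of length 3:
v_1 = (-15, 0, -30, -35)ᵀ
v_2 = (0, 5, 0, 0)ᵀ
v_3 = (1, 0, 0, 0)ᵀ

Let N = A − (4)·I. We want v_3 with N^3 v_3 = 0 but N^2 v_3 ≠ 0; then v_{j-1} := N · v_j for j = 3, …, 2.

Pick v_3 = (1, 0, 0, 0)ᵀ.
Then v_2 = N · v_3 = (0, 5, 0, 0)ᵀ.
Then v_1 = N · v_2 = (-15, 0, -30, -35)ᵀ.

Sanity check: (A − (4)·I) v_1 = (0, 0, 0, 0)ᵀ = 0. ✓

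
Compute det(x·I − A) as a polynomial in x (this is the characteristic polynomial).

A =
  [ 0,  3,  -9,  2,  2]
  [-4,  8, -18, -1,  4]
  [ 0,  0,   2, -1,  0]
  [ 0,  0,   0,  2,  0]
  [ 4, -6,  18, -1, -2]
x^5 - 10*x^4 + 40*x^3 - 80*x^2 + 80*x - 32

Expanding det(x·I − A) (e.g. by cofactor expansion or by noting that A is similar to its Jordan form J, which has the same characteristic polynomial as A) gives
  χ_A(x) = x^5 - 10*x^4 + 40*x^3 - 80*x^2 + 80*x - 32
which factors as (x - 2)^5. The eigenvalues (with algebraic multiplicities) are λ = 2 with multiplicity 5.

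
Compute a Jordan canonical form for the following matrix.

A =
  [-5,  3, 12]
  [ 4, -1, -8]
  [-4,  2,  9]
J_2(1) ⊕ J_1(1)

The characteristic polynomial is
  det(x·I − A) = x^3 - 3*x^2 + 3*x - 1 = (x - 1)^3

Eigenvalues and multiplicities (the geometric multiplicity of λ is n − rank(A − λI), which equals the number of Jordan blocks for λ):
  λ = 1: algebraic multiplicity = 3, geometric multiplicity = 2

Determining the block sizes for each eigenvalue:
  λ = 1: 2 blocks summing to 3 forces exactly one block of size 2 and the rest size 1 → block sizes [2, 1]

Assembling the blocks gives a Jordan form
J =
  [1, 1, 0]
  [0, 1, 0]
  [0, 0, 1]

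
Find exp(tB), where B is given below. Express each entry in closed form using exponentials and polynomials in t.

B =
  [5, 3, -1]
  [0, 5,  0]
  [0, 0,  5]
e^{tB} =
  [exp(5*t), 3*t*exp(5*t), -t*exp(5*t)]
  [0, exp(5*t), 0]
  [0, 0, exp(5*t)]

Strategy: write B = P · J · P⁻¹ where J is a Jordan canonical form, so e^{tB} = P · e^{tJ} · P⁻¹, and e^{tJ} can be computed block-by-block.

B has Jordan form
J =
  [5, 1, 0]
  [0, 5, 0]
  [0, 0, 5]
(up to reordering of blocks).

Per-block formulas:
  For a 2×2 Jordan block J_2(5): exp(t · J_2(5)) = e^(5t)·(I + t·N), where N is the 2×2 nilpotent shift.
  For a 1×1 block at λ = 5: exp(t · [5]) = [e^(5t)].

After assembling e^{tJ} and conjugating by P, we get:

e^{tB} =
  [exp(5*t), 3*t*exp(5*t), -t*exp(5*t)]
  [0, exp(5*t), 0]
  [0, 0, exp(5*t)]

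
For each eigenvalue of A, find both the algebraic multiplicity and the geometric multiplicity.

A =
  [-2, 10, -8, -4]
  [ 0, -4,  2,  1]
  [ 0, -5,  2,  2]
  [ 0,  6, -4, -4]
λ = -2: alg = 4, geom = 2

Step 1 — factor the characteristic polynomial to read off the algebraic multiplicities:
  χ_A(x) = (x + 2)^4

Step 2 — compute geometric multiplicities via the rank-nullity identity g(λ) = n − rank(A − λI):
  rank(A − (-2)·I) = 2, so dim ker(A − (-2)·I) = n − 2 = 2

Summary:
  λ = -2: algebraic multiplicity = 4, geometric multiplicity = 2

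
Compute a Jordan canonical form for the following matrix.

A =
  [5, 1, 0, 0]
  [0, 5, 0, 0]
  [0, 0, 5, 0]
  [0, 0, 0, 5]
J_2(5) ⊕ J_1(5) ⊕ J_1(5)

The characteristic polynomial is
  det(x·I − A) = x^4 - 20*x^3 + 150*x^2 - 500*x + 625 = (x - 5)^4

Eigenvalues and multiplicities (the geometric multiplicity of λ is n − rank(A − λI), which equals the number of Jordan blocks for λ):
  λ = 5: algebraic multiplicity = 4, geometric multiplicity = 3

Determining the block sizes for each eigenvalue:
  λ = 5: 3 blocks summing to 4 forces exactly one block of size 2 and the rest size 1 → block sizes [2, 1, 1]

Assembling the blocks gives a Jordan form
J =
  [5, 1, 0, 0]
  [0, 5, 0, 0]
  [0, 0, 5, 0]
  [0, 0, 0, 5]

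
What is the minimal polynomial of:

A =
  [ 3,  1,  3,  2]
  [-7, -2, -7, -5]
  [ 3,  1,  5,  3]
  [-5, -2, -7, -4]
x^4 - 2*x^3 + x^2

The characteristic polynomial is χ_A(x) = x^2*(x - 1)^2, so the eigenvalues are known. The minimal polynomial is
  m_A(x) = Π_λ (x − λ)^{k_λ}
where k_λ is the size of the *largest* Jordan block for λ (equivalently, the smallest k with (A − λI)^k v = 0 for every generalised eigenvector v of λ).

  λ = 0: largest Jordan block has size 2, contributing (x − 0)^2
  λ = 1: largest Jordan block has size 2, contributing (x − 1)^2

So m_A(x) = x^2*(x - 1)^2 = x^4 - 2*x^3 + x^2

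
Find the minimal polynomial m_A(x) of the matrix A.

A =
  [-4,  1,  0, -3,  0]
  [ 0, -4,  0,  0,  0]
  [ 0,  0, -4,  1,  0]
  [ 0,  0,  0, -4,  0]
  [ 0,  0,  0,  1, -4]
x^2 + 8*x + 16

The characteristic polynomial is χ_A(x) = (x + 4)^5, so the eigenvalues are known. The minimal polynomial is
  m_A(x) = Π_λ (x − λ)^{k_λ}
where k_λ is the size of the *largest* Jordan block for λ (equivalently, the smallest k with (A − λI)^k v = 0 for every generalised eigenvector v of λ).

  λ = -4: largest Jordan block has size 2, contributing (x + 4)^2

So m_A(x) = (x + 4)^2 = x^2 + 8*x + 16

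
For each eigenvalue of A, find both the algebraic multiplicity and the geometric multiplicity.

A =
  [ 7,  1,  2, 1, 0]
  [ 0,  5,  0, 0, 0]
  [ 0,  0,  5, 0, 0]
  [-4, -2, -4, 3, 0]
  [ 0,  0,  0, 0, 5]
λ = 5: alg = 5, geom = 4

Step 1 — factor the characteristic polynomial to read off the algebraic multiplicities:
  χ_A(x) = (x - 5)^5

Step 2 — compute geometric multiplicities via the rank-nullity identity g(λ) = n − rank(A − λI):
  rank(A − (5)·I) = 1, so dim ker(A − (5)·I) = n − 1 = 4

Summary:
  λ = 5: algebraic multiplicity = 5, geometric multiplicity = 4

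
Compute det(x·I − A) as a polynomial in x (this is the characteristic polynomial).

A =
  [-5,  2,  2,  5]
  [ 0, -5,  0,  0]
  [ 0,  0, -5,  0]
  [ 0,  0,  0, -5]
x^4 + 20*x^3 + 150*x^2 + 500*x + 625

Expanding det(x·I − A) (e.g. by cofactor expansion or by noting that A is similar to its Jordan form J, which has the same characteristic polynomial as A) gives
  χ_A(x) = x^4 + 20*x^3 + 150*x^2 + 500*x + 625
which factors as (x + 5)^4. The eigenvalues (with algebraic multiplicities) are λ = -5 with multiplicity 4.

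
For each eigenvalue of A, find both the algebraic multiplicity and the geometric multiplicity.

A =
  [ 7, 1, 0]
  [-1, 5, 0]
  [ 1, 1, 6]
λ = 6: alg = 3, geom = 2

Step 1 — factor the characteristic polynomial to read off the algebraic multiplicities:
  χ_A(x) = (x - 6)^3

Step 2 — compute geometric multiplicities via the rank-nullity identity g(λ) = n − rank(A − λI):
  rank(A − (6)·I) = 1, so dim ker(A − (6)·I) = n − 1 = 2

Summary:
  λ = 6: algebraic multiplicity = 3, geometric multiplicity = 2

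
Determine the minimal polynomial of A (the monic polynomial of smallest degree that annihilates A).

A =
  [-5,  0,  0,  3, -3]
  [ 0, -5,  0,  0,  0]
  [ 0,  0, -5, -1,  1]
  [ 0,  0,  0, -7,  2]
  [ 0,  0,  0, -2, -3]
x^2 + 10*x + 25

The characteristic polynomial is χ_A(x) = (x + 5)^5, so the eigenvalues are known. The minimal polynomial is
  m_A(x) = Π_λ (x − λ)^{k_λ}
where k_λ is the size of the *largest* Jordan block for λ (equivalently, the smallest k with (A − λI)^k v = 0 for every generalised eigenvector v of λ).

  λ = -5: largest Jordan block has size 2, contributing (x + 5)^2

So m_A(x) = (x + 5)^2 = x^2 + 10*x + 25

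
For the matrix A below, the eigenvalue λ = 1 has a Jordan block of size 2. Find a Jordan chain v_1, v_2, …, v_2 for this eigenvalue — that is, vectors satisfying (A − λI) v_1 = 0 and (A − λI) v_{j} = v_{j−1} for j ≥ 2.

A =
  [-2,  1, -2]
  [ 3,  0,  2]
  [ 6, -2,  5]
A Jordan chain for λ = 1 of length 2:
v_1 = (-3, 3, 6)ᵀ
v_2 = (1, 0, 0)ᵀ

Let N = A − (1)·I. We want v_2 with N^2 v_2 = 0 but N^1 v_2 ≠ 0; then v_{j-1} := N · v_j for j = 2, …, 2.

Pick v_2 = (1, 0, 0)ᵀ.
Then v_1 = N · v_2 = (-3, 3, 6)ᵀ.

Sanity check: (A − (1)·I) v_1 = (0, 0, 0)ᵀ = 0. ✓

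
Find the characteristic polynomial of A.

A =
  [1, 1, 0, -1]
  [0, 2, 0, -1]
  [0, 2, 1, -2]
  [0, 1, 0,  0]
x^4 - 4*x^3 + 6*x^2 - 4*x + 1

Expanding det(x·I − A) (e.g. by cofactor expansion or by noting that A is similar to its Jordan form J, which has the same characteristic polynomial as A) gives
  χ_A(x) = x^4 - 4*x^3 + 6*x^2 - 4*x + 1
which factors as (x - 1)^4. The eigenvalues (with algebraic multiplicities) are λ = 1 with multiplicity 4.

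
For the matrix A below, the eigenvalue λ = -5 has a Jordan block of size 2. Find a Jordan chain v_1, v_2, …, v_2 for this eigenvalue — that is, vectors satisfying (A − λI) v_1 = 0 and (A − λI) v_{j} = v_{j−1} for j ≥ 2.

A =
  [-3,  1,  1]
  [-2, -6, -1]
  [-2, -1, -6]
A Jordan chain for λ = -5 of length 2:
v_1 = (2, -2, -2)ᵀ
v_2 = (1, 0, 0)ᵀ

Let N = A − (-5)·I. We want v_2 with N^2 v_2 = 0 but N^1 v_2 ≠ 0; then v_{j-1} := N · v_j for j = 2, …, 2.

Pick v_2 = (1, 0, 0)ᵀ.
Then v_1 = N · v_2 = (2, -2, -2)ᵀ.

Sanity check: (A − (-5)·I) v_1 = (0, 0, 0)ᵀ = 0. ✓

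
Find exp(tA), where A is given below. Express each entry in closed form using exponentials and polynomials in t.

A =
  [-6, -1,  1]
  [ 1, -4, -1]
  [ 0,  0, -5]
e^{tA} =
  [-t*exp(-5*t) + exp(-5*t), -t*exp(-5*t), t*exp(-5*t)]
  [t*exp(-5*t), t*exp(-5*t) + exp(-5*t), -t*exp(-5*t)]
  [0, 0, exp(-5*t)]

Strategy: write A = P · J · P⁻¹ where J is a Jordan canonical form, so e^{tA} = P · e^{tJ} · P⁻¹, and e^{tJ} can be computed block-by-block.

A has Jordan form
J =
  [-5,  1,  0]
  [ 0, -5,  0]
  [ 0,  0, -5]
(up to reordering of blocks).

Per-block formulas:
  For a 2×2 Jordan block J_2(-5): exp(t · J_2(-5)) = e^(-5t)·(I + t·N), where N is the 2×2 nilpotent shift.
  For a 1×1 block at λ = -5: exp(t · [-5]) = [e^(-5t)].

After assembling e^{tJ} and conjugating by P, we get:

e^{tA} =
  [-t*exp(-5*t) + exp(-5*t), -t*exp(-5*t), t*exp(-5*t)]
  [t*exp(-5*t), t*exp(-5*t) + exp(-5*t), -t*exp(-5*t)]
  [0, 0, exp(-5*t)]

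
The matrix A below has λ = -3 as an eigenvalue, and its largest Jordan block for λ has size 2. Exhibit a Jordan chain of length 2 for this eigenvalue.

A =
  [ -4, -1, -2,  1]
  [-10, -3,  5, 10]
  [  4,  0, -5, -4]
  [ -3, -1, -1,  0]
A Jordan chain for λ = -3 of length 2:
v_1 = (-1, -10, 4, -3)ᵀ
v_2 = (1, 0, 0, 0)ᵀ

Let N = A − (-3)·I. We want v_2 with N^2 v_2 = 0 but N^1 v_2 ≠ 0; then v_{j-1} := N · v_j for j = 2, …, 2.

Pick v_2 = (1, 0, 0, 0)ᵀ.
Then v_1 = N · v_2 = (-1, -10, 4, -3)ᵀ.

Sanity check: (A − (-3)·I) v_1 = (0, 0, 0, 0)ᵀ = 0. ✓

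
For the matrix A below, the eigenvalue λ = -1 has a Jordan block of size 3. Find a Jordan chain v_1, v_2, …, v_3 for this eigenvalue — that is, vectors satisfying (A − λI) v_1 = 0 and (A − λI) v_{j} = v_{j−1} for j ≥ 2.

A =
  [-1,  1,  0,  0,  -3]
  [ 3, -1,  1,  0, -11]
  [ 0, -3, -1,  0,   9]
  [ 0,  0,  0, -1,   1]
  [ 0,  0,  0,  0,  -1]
A Jordan chain for λ = -1 of length 3:
v_1 = (3, 0, -9, 0, 0)ᵀ
v_2 = (0, 3, 0, 0, 0)ᵀ
v_3 = (1, 0, 0, 0, 0)ᵀ

Let N = A − (-1)·I. We want v_3 with N^3 v_3 = 0 but N^2 v_3 ≠ 0; then v_{j-1} := N · v_j for j = 3, …, 2.

Pick v_3 = (1, 0, 0, 0, 0)ᵀ.
Then v_2 = N · v_3 = (0, 3, 0, 0, 0)ᵀ.
Then v_1 = N · v_2 = (3, 0, -9, 0, 0)ᵀ.

Sanity check: (A − (-1)·I) v_1 = (0, 0, 0, 0, 0)ᵀ = 0. ✓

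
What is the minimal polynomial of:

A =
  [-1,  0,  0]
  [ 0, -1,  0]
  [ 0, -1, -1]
x^2 + 2*x + 1

The characteristic polynomial is χ_A(x) = (x + 1)^3, so the eigenvalues are known. The minimal polynomial is
  m_A(x) = Π_λ (x − λ)^{k_λ}
where k_λ is the size of the *largest* Jordan block for λ (equivalently, the smallest k with (A − λI)^k v = 0 for every generalised eigenvector v of λ).

  λ = -1: largest Jordan block has size 2, contributing (x + 1)^2

So m_A(x) = (x + 1)^2 = x^2 + 2*x + 1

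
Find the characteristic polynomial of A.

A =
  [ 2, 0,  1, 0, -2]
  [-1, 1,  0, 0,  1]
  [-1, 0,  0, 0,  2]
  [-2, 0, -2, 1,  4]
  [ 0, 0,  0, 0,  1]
x^5 - 5*x^4 + 10*x^3 - 10*x^2 + 5*x - 1

Expanding det(x·I − A) (e.g. by cofactor expansion or by noting that A is similar to its Jordan form J, which has the same characteristic polynomial as A) gives
  χ_A(x) = x^5 - 5*x^4 + 10*x^3 - 10*x^2 + 5*x - 1
which factors as (x - 1)^5. The eigenvalues (with algebraic multiplicities) are λ = 1 with multiplicity 5.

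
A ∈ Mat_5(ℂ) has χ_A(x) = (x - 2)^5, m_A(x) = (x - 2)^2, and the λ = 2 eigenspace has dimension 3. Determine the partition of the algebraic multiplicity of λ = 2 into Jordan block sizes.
Block sizes for λ = 2: [2, 2, 1]

Step 1 — from the characteristic polynomial, algebraic multiplicity of λ = 2 is 5. From dim ker(A − (2)·I) = 3, there are exactly 3 Jordan blocks for λ = 2.
Step 2 — from the minimal polynomial, the factor (x − 2)^2 tells us the largest block for λ = 2 has size 2.
Step 3 — with total size 5, 3 blocks, and largest block 2, the block sizes (in nonincreasing order) are [2, 2, 1].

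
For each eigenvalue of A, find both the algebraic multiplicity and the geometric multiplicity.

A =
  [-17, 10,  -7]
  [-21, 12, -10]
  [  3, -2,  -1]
λ = -2: alg = 3, geom = 1

Step 1 — factor the characteristic polynomial to read off the algebraic multiplicities:
  χ_A(x) = (x + 2)^3

Step 2 — compute geometric multiplicities via the rank-nullity identity g(λ) = n − rank(A − λI):
  rank(A − (-2)·I) = 2, so dim ker(A − (-2)·I) = n − 2 = 1

Summary:
  λ = -2: algebraic multiplicity = 3, geometric multiplicity = 1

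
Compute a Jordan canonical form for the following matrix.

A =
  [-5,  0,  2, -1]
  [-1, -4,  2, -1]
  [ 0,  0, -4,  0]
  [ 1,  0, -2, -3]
J_2(-4) ⊕ J_1(-4) ⊕ J_1(-4)

The characteristic polynomial is
  det(x·I − A) = x^4 + 16*x^3 + 96*x^2 + 256*x + 256 = (x + 4)^4

Eigenvalues and multiplicities (the geometric multiplicity of λ is n − rank(A − λI), which equals the number of Jordan blocks for λ):
  λ = -4: algebraic multiplicity = 4, geometric multiplicity = 3

Determining the block sizes for each eigenvalue:
  λ = -4: 3 blocks summing to 4 forces exactly one block of size 2 and the rest size 1 → block sizes [2, 1, 1]

Assembling the blocks gives a Jordan form
J =
  [-4,  1,  0,  0]
  [ 0, -4,  0,  0]
  [ 0,  0, -4,  0]
  [ 0,  0,  0, -4]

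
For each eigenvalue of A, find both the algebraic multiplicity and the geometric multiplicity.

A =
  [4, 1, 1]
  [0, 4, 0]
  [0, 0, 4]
λ = 4: alg = 3, geom = 2

Step 1 — factor the characteristic polynomial to read off the algebraic multiplicities:
  χ_A(x) = (x - 4)^3

Step 2 — compute geometric multiplicities via the rank-nullity identity g(λ) = n − rank(A − λI):
  rank(A − (4)·I) = 1, so dim ker(A − (4)·I) = n − 1 = 2

Summary:
  λ = 4: algebraic multiplicity = 3, geometric multiplicity = 2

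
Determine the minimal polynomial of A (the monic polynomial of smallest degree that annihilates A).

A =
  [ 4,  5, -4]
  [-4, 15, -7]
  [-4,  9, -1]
x^3 - 18*x^2 + 108*x - 216

The characteristic polynomial is χ_A(x) = (x - 6)^3, so the eigenvalues are known. The minimal polynomial is
  m_A(x) = Π_λ (x − λ)^{k_λ}
where k_λ is the size of the *largest* Jordan block for λ (equivalently, the smallest k with (A − λI)^k v = 0 for every generalised eigenvector v of λ).

  λ = 6: largest Jordan block has size 3, contributing (x − 6)^3

So m_A(x) = (x - 6)^3 = x^3 - 18*x^2 + 108*x - 216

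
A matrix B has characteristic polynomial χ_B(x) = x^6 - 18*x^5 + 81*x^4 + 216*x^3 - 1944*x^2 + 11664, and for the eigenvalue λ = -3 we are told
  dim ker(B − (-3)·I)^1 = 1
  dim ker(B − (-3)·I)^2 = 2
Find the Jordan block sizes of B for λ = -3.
Block sizes for λ = -3: [2]

From the dimensions of kernels of powers, the number of Jordan blocks of size at least j is d_j − d_{j−1} where d_j = dim ker(N^j) (with d_0 = 0). Computing the differences gives [1, 1].
The number of blocks of size exactly k is (#blocks of size ≥ k) − (#blocks of size ≥ k + 1), so the partition is: 1 block(s) of size 2.
In nonincreasing order the block sizes are [2].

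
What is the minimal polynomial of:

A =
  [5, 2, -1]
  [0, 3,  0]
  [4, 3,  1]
x^3 - 9*x^2 + 27*x - 27

The characteristic polynomial is χ_A(x) = (x - 3)^3, so the eigenvalues are known. The minimal polynomial is
  m_A(x) = Π_λ (x − λ)^{k_λ}
where k_λ is the size of the *largest* Jordan block for λ (equivalently, the smallest k with (A − λI)^k v = 0 for every generalised eigenvector v of λ).

  λ = 3: largest Jordan block has size 3, contributing (x − 3)^3

So m_A(x) = (x - 3)^3 = x^3 - 9*x^2 + 27*x - 27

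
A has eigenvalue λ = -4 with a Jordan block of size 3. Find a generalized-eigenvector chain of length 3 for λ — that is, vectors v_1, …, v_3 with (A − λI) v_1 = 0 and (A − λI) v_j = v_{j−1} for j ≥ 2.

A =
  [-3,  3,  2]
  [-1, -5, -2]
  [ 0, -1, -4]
A Jordan chain for λ = -4 of length 3:
v_1 = (-2, 0, 1)ᵀ
v_2 = (1, -1, 0)ᵀ
v_3 = (1, 0, 0)ᵀ

Let N = A − (-4)·I. We want v_3 with N^3 v_3 = 0 but N^2 v_3 ≠ 0; then v_{j-1} := N · v_j for j = 3, …, 2.

Pick v_3 = (1, 0, 0)ᵀ.
Then v_2 = N · v_3 = (1, -1, 0)ᵀ.
Then v_1 = N · v_2 = (-2, 0, 1)ᵀ.

Sanity check: (A − (-4)·I) v_1 = (0, 0, 0)ᵀ = 0. ✓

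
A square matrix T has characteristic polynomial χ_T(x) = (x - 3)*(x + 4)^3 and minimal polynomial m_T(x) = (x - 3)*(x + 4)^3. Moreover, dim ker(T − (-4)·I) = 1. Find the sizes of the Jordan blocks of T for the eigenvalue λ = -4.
Block sizes for λ = -4: [3]

Step 1 — from the characteristic polynomial, algebraic multiplicity of λ = -4 is 3. From dim ker(T − (-4)·I) = 1, there are exactly 1 Jordan blocks for λ = -4.
Step 2 — from the minimal polynomial, the factor (x + 4)^3 tells us the largest block for λ = -4 has size 3.
Step 3 — with total size 3, 1 blocks, and largest block 3, the block sizes (in nonincreasing order) are [3].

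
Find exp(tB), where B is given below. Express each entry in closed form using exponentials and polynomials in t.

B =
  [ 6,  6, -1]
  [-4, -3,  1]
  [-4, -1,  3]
e^{tB} =
  [-2*t^2*exp(2*t) + 4*t*exp(2*t) + exp(2*t), -5*t^2*exp(2*t)/2 + 6*t*exp(2*t), t^2*exp(2*t)/2 - t*exp(2*t)]
  [-4*t*exp(2*t), -5*t*exp(2*t) + exp(2*t), t*exp(2*t)]
  [-8*t^2*exp(2*t) - 4*t*exp(2*t), -10*t^2*exp(2*t) - t*exp(2*t), 2*t^2*exp(2*t) + t*exp(2*t) + exp(2*t)]

Strategy: write B = P · J · P⁻¹ where J is a Jordan canonical form, so e^{tB} = P · e^{tJ} · P⁻¹, and e^{tJ} can be computed block-by-block.

B has Jordan form
J =
  [2, 1, 0]
  [0, 2, 1]
  [0, 0, 2]
(up to reordering of blocks).

Per-block formulas:
  For a 3×3 Jordan block J_3(2): exp(t · J_3(2)) = e^(2t)·(I + t·N + (t^2/2)·N^2), where N is the 3×3 nilpotent shift.

After assembling e^{tJ} and conjugating by P, we get:

e^{tB} =
  [-2*t^2*exp(2*t) + 4*t*exp(2*t) + exp(2*t), -5*t^2*exp(2*t)/2 + 6*t*exp(2*t), t^2*exp(2*t)/2 - t*exp(2*t)]
  [-4*t*exp(2*t), -5*t*exp(2*t) + exp(2*t), t*exp(2*t)]
  [-8*t^2*exp(2*t) - 4*t*exp(2*t), -10*t^2*exp(2*t) - t*exp(2*t), 2*t^2*exp(2*t) + t*exp(2*t) + exp(2*t)]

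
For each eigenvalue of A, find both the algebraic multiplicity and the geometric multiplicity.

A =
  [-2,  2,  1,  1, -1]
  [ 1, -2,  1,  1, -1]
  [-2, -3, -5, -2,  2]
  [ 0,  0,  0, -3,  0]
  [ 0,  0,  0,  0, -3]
λ = -3: alg = 5, geom = 3

Step 1 — factor the characteristic polynomial to read off the algebraic multiplicities:
  χ_A(x) = (x + 3)^5

Step 2 — compute geometric multiplicities via the rank-nullity identity g(λ) = n − rank(A − λI):
  rank(A − (-3)·I) = 2, so dim ker(A − (-3)·I) = n − 2 = 3

Summary:
  λ = -3: algebraic multiplicity = 5, geometric multiplicity = 3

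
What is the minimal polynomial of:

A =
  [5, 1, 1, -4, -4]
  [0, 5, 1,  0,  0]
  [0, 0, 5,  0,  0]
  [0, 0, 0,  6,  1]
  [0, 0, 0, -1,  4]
x^3 - 15*x^2 + 75*x - 125

The characteristic polynomial is χ_A(x) = (x - 5)^5, so the eigenvalues are known. The minimal polynomial is
  m_A(x) = Π_λ (x − λ)^{k_λ}
where k_λ is the size of the *largest* Jordan block for λ (equivalently, the smallest k with (A − λI)^k v = 0 for every generalised eigenvector v of λ).

  λ = 5: largest Jordan block has size 3, contributing (x − 5)^3

So m_A(x) = (x - 5)^3 = x^3 - 15*x^2 + 75*x - 125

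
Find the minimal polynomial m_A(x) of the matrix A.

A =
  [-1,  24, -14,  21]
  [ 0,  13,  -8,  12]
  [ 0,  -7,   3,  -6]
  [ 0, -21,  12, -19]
x^3 + 3*x^2 + 3*x + 1

The characteristic polynomial is χ_A(x) = (x + 1)^4, so the eigenvalues are known. The minimal polynomial is
  m_A(x) = Π_λ (x − λ)^{k_λ}
where k_λ is the size of the *largest* Jordan block for λ (equivalently, the smallest k with (A − λI)^k v = 0 for every generalised eigenvector v of λ).

  λ = -1: largest Jordan block has size 3, contributing (x + 1)^3

So m_A(x) = (x + 1)^3 = x^3 + 3*x^2 + 3*x + 1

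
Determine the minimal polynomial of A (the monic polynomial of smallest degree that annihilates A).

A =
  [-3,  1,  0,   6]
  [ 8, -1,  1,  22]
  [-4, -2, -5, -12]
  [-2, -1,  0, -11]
x^3 + 15*x^2 + 75*x + 125

The characteristic polynomial is χ_A(x) = (x + 5)^4, so the eigenvalues are known. The minimal polynomial is
  m_A(x) = Π_λ (x − λ)^{k_λ}
where k_λ is the size of the *largest* Jordan block for λ (equivalently, the smallest k with (A − λI)^k v = 0 for every generalised eigenvector v of λ).

  λ = -5: largest Jordan block has size 3, contributing (x + 5)^3

So m_A(x) = (x + 5)^3 = x^3 + 15*x^2 + 75*x + 125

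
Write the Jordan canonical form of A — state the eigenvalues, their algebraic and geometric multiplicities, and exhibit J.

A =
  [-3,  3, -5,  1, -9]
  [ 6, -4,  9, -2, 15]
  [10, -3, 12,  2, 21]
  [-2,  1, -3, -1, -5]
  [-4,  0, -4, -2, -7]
J_3(-1) ⊕ J_1(-1) ⊕ J_1(1)

The characteristic polynomial is
  det(x·I − A) = x^5 + 3*x^4 + 2*x^3 - 2*x^2 - 3*x - 1 = (x - 1)*(x + 1)^4

Eigenvalues and multiplicities (the geometric multiplicity of λ is n − rank(A − λI), which equals the number of Jordan blocks for λ):
  λ = -1: algebraic multiplicity = 4, geometric multiplicity = 2
  λ = 1: algebraic multiplicity = 1, geometric multiplicity = 1

Determining the block sizes for each eigenvalue:
  λ = -1: with am = 4 and gm = 2, the partition is not yet determined (e.g. several partitions of 4 into 2 parts exist). Let N = A − (-1)·I. Computing rank(N^1) = 3, rank(N^2) = 2, rank(N^3) = 1; the number of blocks of size ≥ j is rank(N^{j−1}) − rank(N^j), giving [2, 1, 1]. So we have 1 block(s) of size 3, 1 block(s) of size 1 → block sizes [3, 1]
  λ = 1: one block (gm = 1), so the single block has size am = 1 → block sizes [1]

Assembling the blocks gives a Jordan form
J =
  [-1,  1,  0,  0, 0]
  [ 0, -1,  1,  0, 0]
  [ 0,  0, -1,  0, 0]
  [ 0,  0,  0, -1, 0]
  [ 0,  0,  0,  0, 1]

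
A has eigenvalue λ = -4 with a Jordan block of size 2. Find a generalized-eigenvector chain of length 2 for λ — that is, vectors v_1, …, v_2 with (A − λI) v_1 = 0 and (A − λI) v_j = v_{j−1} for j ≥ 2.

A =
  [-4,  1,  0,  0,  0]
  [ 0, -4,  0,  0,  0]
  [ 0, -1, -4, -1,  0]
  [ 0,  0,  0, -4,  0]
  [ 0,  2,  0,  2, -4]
A Jordan chain for λ = -4 of length 2:
v_1 = (1, 0, -1, 0, 2)ᵀ
v_2 = (0, 1, 0, 0, 0)ᵀ

Let N = A − (-4)·I. We want v_2 with N^2 v_2 = 0 but N^1 v_2 ≠ 0; then v_{j-1} := N · v_j for j = 2, …, 2.

Pick v_2 = (0, 1, 0, 0, 0)ᵀ.
Then v_1 = N · v_2 = (1, 0, -1, 0, 2)ᵀ.

Sanity check: (A − (-4)·I) v_1 = (0, 0, 0, 0, 0)ᵀ = 0. ✓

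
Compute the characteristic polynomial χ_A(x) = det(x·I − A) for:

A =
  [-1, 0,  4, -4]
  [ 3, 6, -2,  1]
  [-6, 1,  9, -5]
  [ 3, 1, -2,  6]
x^4 - 20*x^3 + 150*x^2 - 500*x + 625

Expanding det(x·I − A) (e.g. by cofactor expansion or by noting that A is similar to its Jordan form J, which has the same characteristic polynomial as A) gives
  χ_A(x) = x^4 - 20*x^3 + 150*x^2 - 500*x + 625
which factors as (x - 5)^4. The eigenvalues (with algebraic multiplicities) are λ = 5 with multiplicity 4.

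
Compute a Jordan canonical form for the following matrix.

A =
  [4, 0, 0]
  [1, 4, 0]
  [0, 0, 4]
J_2(4) ⊕ J_1(4)

The characteristic polynomial is
  det(x·I − A) = x^3 - 12*x^2 + 48*x - 64 = (x - 4)^3

Eigenvalues and multiplicities (the geometric multiplicity of λ is n − rank(A − λI), which equals the number of Jordan blocks for λ):
  λ = 4: algebraic multiplicity = 3, geometric multiplicity = 2

Determining the block sizes for each eigenvalue:
  λ = 4: 2 blocks summing to 3 forces exactly one block of size 2 and the rest size 1 → block sizes [2, 1]

Assembling the blocks gives a Jordan form
J =
  [4, 1, 0]
  [0, 4, 0]
  [0, 0, 4]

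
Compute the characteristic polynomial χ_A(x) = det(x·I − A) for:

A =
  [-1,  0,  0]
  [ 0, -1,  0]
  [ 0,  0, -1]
x^3 + 3*x^2 + 3*x + 1

Expanding det(x·I − A) (e.g. by cofactor expansion or by noting that A is similar to its Jordan form J, which has the same characteristic polynomial as A) gives
  χ_A(x) = x^3 + 3*x^2 + 3*x + 1
which factors as (x + 1)^3. The eigenvalues (with algebraic multiplicities) are λ = -1 with multiplicity 3.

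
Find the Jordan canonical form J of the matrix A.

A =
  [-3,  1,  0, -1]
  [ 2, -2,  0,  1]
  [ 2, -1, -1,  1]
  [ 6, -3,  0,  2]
J_2(-1) ⊕ J_1(-1) ⊕ J_1(-1)

The characteristic polynomial is
  det(x·I − A) = x^4 + 4*x^3 + 6*x^2 + 4*x + 1 = (x + 1)^4

Eigenvalues and multiplicities (the geometric multiplicity of λ is n − rank(A − λI), which equals the number of Jordan blocks for λ):
  λ = -1: algebraic multiplicity = 4, geometric multiplicity = 3

Determining the block sizes for each eigenvalue:
  λ = -1: 3 blocks summing to 4 forces exactly one block of size 2 and the rest size 1 → block sizes [2, 1, 1]

Assembling the blocks gives a Jordan form
J =
  [-1,  1,  0,  0]
  [ 0, -1,  0,  0]
  [ 0,  0, -1,  0]
  [ 0,  0,  0, -1]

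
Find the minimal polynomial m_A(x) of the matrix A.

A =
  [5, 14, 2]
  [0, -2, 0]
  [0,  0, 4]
x^3 - 7*x^2 + 2*x + 40

The characteristic polynomial is χ_A(x) = (x - 5)*(x - 4)*(x + 2), so the eigenvalues are known. The minimal polynomial is
  m_A(x) = Π_λ (x − λ)^{k_λ}
where k_λ is the size of the *largest* Jordan block for λ (equivalently, the smallest k with (A − λI)^k v = 0 for every generalised eigenvector v of λ).

  λ = -2: largest Jordan block has size 1, contributing (x + 2)
  λ = 4: largest Jordan block has size 1, contributing (x − 4)
  λ = 5: largest Jordan block has size 1, contributing (x − 5)

So m_A(x) = (x - 5)*(x - 4)*(x + 2) = x^3 - 7*x^2 + 2*x + 40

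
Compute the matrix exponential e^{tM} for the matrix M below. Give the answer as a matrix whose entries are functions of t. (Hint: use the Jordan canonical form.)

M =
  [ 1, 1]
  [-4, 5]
e^{tM} =
  [-2*t*exp(3*t) + exp(3*t), t*exp(3*t)]
  [-4*t*exp(3*t), 2*t*exp(3*t) + exp(3*t)]

Strategy: write M = P · J · P⁻¹ where J is a Jordan canonical form, so e^{tM} = P · e^{tJ} · P⁻¹, and e^{tJ} can be computed block-by-block.

M has Jordan form
J =
  [3, 1]
  [0, 3]
(up to reordering of blocks).

Per-block formulas:
  For a 2×2 Jordan block J_2(3): exp(t · J_2(3)) = e^(3t)·(I + t·N), where N is the 2×2 nilpotent shift.

After assembling e^{tJ} and conjugating by P, we get:

e^{tM} =
  [-2*t*exp(3*t) + exp(3*t), t*exp(3*t)]
  [-4*t*exp(3*t), 2*t*exp(3*t) + exp(3*t)]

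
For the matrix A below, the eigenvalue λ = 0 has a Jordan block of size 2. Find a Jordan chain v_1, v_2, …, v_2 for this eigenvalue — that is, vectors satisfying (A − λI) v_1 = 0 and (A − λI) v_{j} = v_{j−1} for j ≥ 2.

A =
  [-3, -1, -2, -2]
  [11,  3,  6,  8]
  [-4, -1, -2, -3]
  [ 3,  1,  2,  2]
A Jordan chain for λ = 0 of length 2:
v_1 = (-3, 11, -4, 3)ᵀ
v_2 = (1, 0, 0, 0)ᵀ

Let N = A − (0)·I. We want v_2 with N^2 v_2 = 0 but N^1 v_2 ≠ 0; then v_{j-1} := N · v_j for j = 2, …, 2.

Pick v_2 = (1, 0, 0, 0)ᵀ.
Then v_1 = N · v_2 = (-3, 11, -4, 3)ᵀ.

Sanity check: (A − (0)·I) v_1 = (0, 0, 0, 0)ᵀ = 0. ✓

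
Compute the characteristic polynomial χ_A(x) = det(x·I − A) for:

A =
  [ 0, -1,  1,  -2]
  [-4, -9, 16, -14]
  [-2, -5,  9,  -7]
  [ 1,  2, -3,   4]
x^4 - 4*x^3 + 6*x^2 - 4*x + 1

Expanding det(x·I − A) (e.g. by cofactor expansion or by noting that A is similar to its Jordan form J, which has the same characteristic polynomial as A) gives
  χ_A(x) = x^4 - 4*x^3 + 6*x^2 - 4*x + 1
which factors as (x - 1)^4. The eigenvalues (with algebraic multiplicities) are λ = 1 with multiplicity 4.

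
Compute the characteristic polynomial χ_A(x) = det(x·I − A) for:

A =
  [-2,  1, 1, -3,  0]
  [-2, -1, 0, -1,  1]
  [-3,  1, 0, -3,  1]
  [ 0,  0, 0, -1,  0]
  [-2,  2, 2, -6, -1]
x^5 + 5*x^4 + 10*x^3 + 10*x^2 + 5*x + 1

Expanding det(x·I − A) (e.g. by cofactor expansion or by noting that A is similar to its Jordan form J, which has the same characteristic polynomial as A) gives
  χ_A(x) = x^5 + 5*x^4 + 10*x^3 + 10*x^2 + 5*x + 1
which factors as (x + 1)^5. The eigenvalues (with algebraic multiplicities) are λ = -1 with multiplicity 5.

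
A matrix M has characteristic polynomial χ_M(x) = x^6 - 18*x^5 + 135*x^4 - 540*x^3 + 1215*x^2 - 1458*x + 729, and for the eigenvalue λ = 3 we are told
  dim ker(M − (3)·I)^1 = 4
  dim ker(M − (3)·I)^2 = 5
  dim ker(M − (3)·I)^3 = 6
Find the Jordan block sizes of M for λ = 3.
Block sizes for λ = 3: [3, 1, 1, 1]

From the dimensions of kernels of powers, the number of Jordan blocks of size at least j is d_j − d_{j−1} where d_j = dim ker(N^j) (with d_0 = 0). Computing the differences gives [4, 1, 1].
The number of blocks of size exactly k is (#blocks of size ≥ k) − (#blocks of size ≥ k + 1), so the partition is: 3 block(s) of size 1, 1 block(s) of size 3.
In nonincreasing order the block sizes are [3, 1, 1, 1].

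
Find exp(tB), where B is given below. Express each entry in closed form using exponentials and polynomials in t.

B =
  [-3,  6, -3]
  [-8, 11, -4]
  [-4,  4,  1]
e^{tB} =
  [-6*t*exp(3*t) + exp(3*t), 6*t*exp(3*t), -3*t*exp(3*t)]
  [-8*t*exp(3*t), 8*t*exp(3*t) + exp(3*t), -4*t*exp(3*t)]
  [-4*t*exp(3*t), 4*t*exp(3*t), -2*t*exp(3*t) + exp(3*t)]

Strategy: write B = P · J · P⁻¹ where J is a Jordan canonical form, so e^{tB} = P · e^{tJ} · P⁻¹, and e^{tJ} can be computed block-by-block.

B has Jordan form
J =
  [3, 1, 0]
  [0, 3, 0]
  [0, 0, 3]
(up to reordering of blocks).

Per-block formulas:
  For a 2×2 Jordan block J_2(3): exp(t · J_2(3)) = e^(3t)·(I + t·N), where N is the 2×2 nilpotent shift.
  For a 1×1 block at λ = 3: exp(t · [3]) = [e^(3t)].

After assembling e^{tJ} and conjugating by P, we get:

e^{tB} =
  [-6*t*exp(3*t) + exp(3*t), 6*t*exp(3*t), -3*t*exp(3*t)]
  [-8*t*exp(3*t), 8*t*exp(3*t) + exp(3*t), -4*t*exp(3*t)]
  [-4*t*exp(3*t), 4*t*exp(3*t), -2*t*exp(3*t) + exp(3*t)]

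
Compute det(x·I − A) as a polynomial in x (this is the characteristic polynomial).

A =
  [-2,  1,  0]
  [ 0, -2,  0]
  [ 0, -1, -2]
x^3 + 6*x^2 + 12*x + 8

Expanding det(x·I − A) (e.g. by cofactor expansion or by noting that A is similar to its Jordan form J, which has the same characteristic polynomial as A) gives
  χ_A(x) = x^3 + 6*x^2 + 12*x + 8
which factors as (x + 2)^3. The eigenvalues (with algebraic multiplicities) are λ = -2 with multiplicity 3.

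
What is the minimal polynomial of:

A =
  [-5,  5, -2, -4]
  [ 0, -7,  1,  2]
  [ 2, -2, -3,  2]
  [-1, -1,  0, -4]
x^4 + 19*x^3 + 135*x^2 + 425*x + 500

The characteristic polynomial is χ_A(x) = (x + 4)*(x + 5)^3, so the eigenvalues are known. The minimal polynomial is
  m_A(x) = Π_λ (x − λ)^{k_λ}
where k_λ is the size of the *largest* Jordan block for λ (equivalently, the smallest k with (A − λI)^k v = 0 for every generalised eigenvector v of λ).

  λ = -5: largest Jordan block has size 3, contributing (x + 5)^3
  λ = -4: largest Jordan block has size 1, contributing (x + 4)

So m_A(x) = (x + 4)*(x + 5)^3 = x^4 + 19*x^3 + 135*x^2 + 425*x + 500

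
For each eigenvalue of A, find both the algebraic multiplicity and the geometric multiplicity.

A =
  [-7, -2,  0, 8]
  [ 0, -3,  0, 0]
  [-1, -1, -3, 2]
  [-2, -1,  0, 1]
λ = -3: alg = 4, geom = 2

Step 1 — factor the characteristic polynomial to read off the algebraic multiplicities:
  χ_A(x) = (x + 3)^4

Step 2 — compute geometric multiplicities via the rank-nullity identity g(λ) = n − rank(A − λI):
  rank(A − (-3)·I) = 2, so dim ker(A − (-3)·I) = n − 2 = 2

Summary:
  λ = -3: algebraic multiplicity = 4, geometric multiplicity = 2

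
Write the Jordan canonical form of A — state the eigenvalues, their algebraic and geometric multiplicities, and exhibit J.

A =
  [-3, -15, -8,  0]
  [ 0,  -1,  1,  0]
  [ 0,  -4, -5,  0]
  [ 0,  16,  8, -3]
J_3(-3) ⊕ J_1(-3)

The characteristic polynomial is
  det(x·I − A) = x^4 + 12*x^3 + 54*x^2 + 108*x + 81 = (x + 3)^4

Eigenvalues and multiplicities (the geometric multiplicity of λ is n − rank(A − λI), which equals the number of Jordan blocks for λ):
  λ = -3: algebraic multiplicity = 4, geometric multiplicity = 2

Determining the block sizes for each eigenvalue:
  λ = -3: with am = 4 and gm = 2, the partition is not yet determined (e.g. several partitions of 4 into 2 parts exist). Let N = A − (-3)·I. Computing rank(N^1) = 2, rank(N^2) = 1, rank(N^3) = 0; the number of blocks of size ≥ j is rank(N^{j−1}) − rank(N^j), giving [2, 1, 1]. So we have 1 block(s) of size 3, 1 block(s) of size 1 → block sizes [3, 1]

Assembling the blocks gives a Jordan form
J =
  [-3,  1,  0,  0]
  [ 0, -3,  1,  0]
  [ 0,  0, -3,  0]
  [ 0,  0,  0, -3]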